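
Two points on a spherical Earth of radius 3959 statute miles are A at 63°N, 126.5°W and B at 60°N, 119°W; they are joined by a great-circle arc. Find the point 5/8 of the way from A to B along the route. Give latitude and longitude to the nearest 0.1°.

Convert each endpoint to a unit vector on the sphere (x = cos φ cos λ, y = cos φ sin λ, z = sin φ).
The central angle between the endpoints is δ = arccos(p₁·p₂) ≈ 0.081 rad (4.7°).
Interpolate at f = 5/8 with slerp weights a = sin((1−f)δ)/sin δ ≈ 0.375, b = sin(fδ)/sin δ ≈ 0.625.
p = a·p₁ + b·p₂ ≈ (-0.253, -0.410, 0.876); φ = arcsin(p_z) ≈ 61.17°, λ = atan2(p_y, p_x) ≈ -121.64°.

≈ 61.2°N, 121.6°W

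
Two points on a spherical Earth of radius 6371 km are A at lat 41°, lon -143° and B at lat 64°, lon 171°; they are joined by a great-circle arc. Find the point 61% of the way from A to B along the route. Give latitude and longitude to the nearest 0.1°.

≈ lat 57.2°, lon -164.7°

Write both endpoints as unit vectors p₁, p₂ with components (cos φ cos λ, cos φ sin λ, sin φ).
The central angle between the endpoints is δ = arccos(p₁·p₂) ≈ 0.610 rad (35.0°).
Interpolate at f = 0.61 with slerp weights a = sin((1−f)δ)/sin δ ≈ 0.411, b = sin(fδ)/sin δ ≈ 0.635.
p = a·p₁ + b·p₂ ≈ (-0.523, -0.143, 0.840); φ = arcsin(p_z) ≈ 57.18°, λ = atan2(p_y, p_x) ≈ -164.67°.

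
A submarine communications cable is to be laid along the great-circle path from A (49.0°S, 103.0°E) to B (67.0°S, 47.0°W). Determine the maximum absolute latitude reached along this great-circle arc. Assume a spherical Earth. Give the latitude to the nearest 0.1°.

≈ 81.6°S

The great circle lies in the plane with unit normal n̂ = (p₁ × p₂)/|p₁ × p₂|.
Here n̂_z ≈ -0.145; the vertex latitude is φ_max = arccos|n̂_z| ≈ 81.6°.
Check via Clairaut: cos φ_max = |cos φ₁| · sin C = cos(49.0°)·sin(167.2°) ≈ 0.145, again giving ≈ 81.6°.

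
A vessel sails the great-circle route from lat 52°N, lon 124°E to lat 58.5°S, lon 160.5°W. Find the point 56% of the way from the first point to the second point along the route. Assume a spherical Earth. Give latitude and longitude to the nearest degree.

The haversine formula gives a central angle δ ≈ 2.204 rad (126.3°) between the endpoints.
Interpolate at f = 0.56 with slerp weights a = sin((1−f)δ)/sin δ ≈ 1.023, b = sin(fδ)/sin δ ≈ 1.170.
p = a·p₁ + b·p₂ ≈ (-0.928, 0.318, -0.192); φ = arcsin(p_z) ≈ -11.08°, λ = atan2(p_y, p_x) ≈ 161.10°.

≈ lat 11°S, lon 161°E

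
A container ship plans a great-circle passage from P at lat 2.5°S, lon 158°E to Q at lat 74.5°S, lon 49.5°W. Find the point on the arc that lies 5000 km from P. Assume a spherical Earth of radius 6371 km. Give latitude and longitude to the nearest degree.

≈ lat 47°S, lon 165°E

From cos δ = sin φ₁ sin φ₂ + cos φ₁ cos φ₂ cos Δλ, the central angle is δ ≈ 1.767 rad (101.2°). The total great-circle distance is δ·R ≈ 1.767 × 6371 ≈ 11257 km, so the target fraction is f = 5000/11257 ≈ 0.444.
Interpolate at f ≈ 0.444 with slerp weights a = sin((1−f)δ)/sin δ ≈ 0.848, b = sin(fδ)/sin δ ≈ 0.720.
p = a·p₁ + b·p₂ ≈ (-0.660, 0.171, -0.731); φ = arcsin(p_z) ≈ -46.99°, λ = atan2(p_y, p_x) ≈ 165.49°.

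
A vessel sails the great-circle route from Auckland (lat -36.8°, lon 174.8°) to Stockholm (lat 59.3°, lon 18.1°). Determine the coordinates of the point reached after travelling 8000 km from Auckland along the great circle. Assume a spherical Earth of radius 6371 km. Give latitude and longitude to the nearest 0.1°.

Write both endpoints as unit vectors p₁, p₂ with components (cos φ cos λ, cos φ sin λ, sin φ).
The central angle between the endpoints is δ = arccos(p₁·p₂) ≈ 2.669 rad (152.9°). The total great-circle distance is δ·R ≈ 2.669 × 6371 ≈ 17006 km, so the target fraction is f = 8000/17006 ≈ 0.470.
Interpolate at f ≈ 0.470 with slerp weights a = sin((1−f)δ)/sin δ ≈ 2.171, b = sin(fδ)/sin δ ≈ 2.090.
p = a·p₁ + b·p₂ ≈ (-0.717, 0.489, 0.497); φ = arcsin(p_z) ≈ 29.77°, λ = atan2(p_y, p_x) ≈ 145.71°.

≈ lat 29.8°, lon 145.7°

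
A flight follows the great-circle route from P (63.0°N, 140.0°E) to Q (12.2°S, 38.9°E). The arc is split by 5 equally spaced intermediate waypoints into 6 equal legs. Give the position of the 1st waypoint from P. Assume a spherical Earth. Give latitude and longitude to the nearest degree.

≈ (59°N, 104°E)

Write both endpoints as unit vectors p₁, p₂ with components (cos φ cos λ, cos φ sin λ, sin φ).
The central angle between the endpoints is δ = arccos(p₁·p₂) ≈ 1.848 rad (105.9°).
Interpolate at f = 1/6 with slerp weights a = sin((1−f)δ)/sin δ ≈ 1.039, b = sin(fδ)/sin δ ≈ 0.315.
p = a·p₁ + b·p₂ ≈ (-0.122, 0.497, 0.859); φ = arcsin(p_z) ≈ 59.24°, λ = atan2(p_y, p_x) ≈ 103.76°.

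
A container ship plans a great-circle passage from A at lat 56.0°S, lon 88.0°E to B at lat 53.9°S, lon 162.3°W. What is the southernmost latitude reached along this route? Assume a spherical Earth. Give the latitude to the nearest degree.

The great circle lies in the plane with unit normal n̂ = (p₁ × p₂)/|p₁ × p₂|.
Here n̂_z ≈ +0.374; the vertex latitude is φ_max = arccos|n̂_z| ≈ 68.0°.

≈ 68°S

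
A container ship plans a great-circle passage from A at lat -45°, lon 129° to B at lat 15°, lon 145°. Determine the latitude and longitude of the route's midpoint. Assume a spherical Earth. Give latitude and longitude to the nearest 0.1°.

The haversine formula gives a central angle δ ≈ 1.077 rad (61.7°) between the endpoints.
Interpolate at f = 1/2 with slerp weights a = sin((1−f)δ)/sin δ ≈ 0.583, b = sin(fδ)/sin δ ≈ 0.583.
p = a·p₁ + b·p₂ ≈ (-0.720, 0.643, -0.261); φ = arcsin(p_z) ≈ -15.14°, λ = atan2(p_y, p_x) ≈ 138.25°.

≈ lat -15.1°, lon 138.2°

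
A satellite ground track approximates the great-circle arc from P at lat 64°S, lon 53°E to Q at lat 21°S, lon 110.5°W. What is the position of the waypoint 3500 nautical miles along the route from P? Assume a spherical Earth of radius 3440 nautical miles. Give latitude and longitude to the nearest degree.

≈ lat 56°S, lon 103°W

The haversine formula gives a central angle δ ≈ 1.641 rad (94.0°) between the endpoints. The total great-circle distance is δ·R ≈ 1.641 × 3440 ≈ 5646 nmi, so the target fraction is f = 3500/5646 ≈ 0.620.
Interpolate at f ≈ 0.620 with slerp weights a = sin((1−f)δ)/sin δ ≈ 0.586, b = sin(fδ)/sin δ ≈ 0.853.
p = a·p₁ + b·p₂ ≈ (-0.124, -0.541, -0.832); φ = arcsin(p_z) ≈ -56.29°, λ = atan2(p_y, p_x) ≈ -102.95°.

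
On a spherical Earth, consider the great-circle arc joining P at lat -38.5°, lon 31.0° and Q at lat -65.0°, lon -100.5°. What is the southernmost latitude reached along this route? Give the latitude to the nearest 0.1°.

≈ -74.7°

The great circle lies in the plane with unit normal n̂ = (p₁ × p₂)/|p₁ × p₂|.
Here n̂_z ≈ -0.264; the vertex latitude is φ_max = arccos|n̂_z| ≈ 74.7°.
Check via Clairaut: cos φ_max = |cos φ₁| · sin C = cos(38.5°)·sin(160.3°) ≈ 0.264, again giving ≈ 74.7°.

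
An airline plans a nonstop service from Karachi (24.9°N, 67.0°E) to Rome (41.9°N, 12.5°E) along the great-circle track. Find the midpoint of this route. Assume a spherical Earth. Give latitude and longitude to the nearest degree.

From cos δ = sin φ₁ sin φ₂ + cos φ₁ cos φ₂ cos Δλ, the central angle is δ ≈ 0.832 rad (47.7°).
Interpolate at f = 1/2 with slerp weights a = sin((1−f)δ)/sin δ ≈ 0.547, b = sin(fδ)/sin δ ≈ 0.547.
p = a·p₁ + b·p₂ ≈ (0.591, 0.544, 0.595); φ = arcsin(p_z) ≈ 36.53°, λ = atan2(p_y, p_x) ≈ 42.66°.

≈ 37°N, 43°E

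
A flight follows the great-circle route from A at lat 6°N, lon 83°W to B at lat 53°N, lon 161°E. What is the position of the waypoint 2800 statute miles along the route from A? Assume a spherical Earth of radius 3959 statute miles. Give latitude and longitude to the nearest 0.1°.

≈ lat 38.3°N, lon 110.1°W

Convert each endpoint to a unit vector on the sphere (x = cos φ cos λ, y = cos φ sin λ, z = sin φ).
The central angle between the endpoints is δ = arccos(p₁·p₂) ≈ 1.751 rad (100.3°). The total great-circle distance is δ·R ≈ 1.751 × 3959 ≈ 6931 mi, so the target fraction is f = 2800/6931 ≈ 0.404.
Interpolate at f ≈ 0.404 with slerp weights a = sin((1−f)δ)/sin δ ≈ 0.878, b = sin(fδ)/sin δ ≈ 0.660.
p = a·p₁ + b·p₂ ≈ (-0.269, -0.738, 0.619); φ = arcsin(p_z) ≈ 38.26°, λ = atan2(p_y, p_x) ≈ -110.06°.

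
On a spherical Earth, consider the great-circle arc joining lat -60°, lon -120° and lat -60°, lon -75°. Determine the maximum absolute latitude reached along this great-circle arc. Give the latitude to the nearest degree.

≈ -62°

The great circle lies in the plane with unit normal n̂ = (p₁ × p₂)/|p₁ × p₂|.
Here n̂_z ≈ +0.471; the vertex latitude is φ_max = arccos|n̂_z| ≈ 61.9°.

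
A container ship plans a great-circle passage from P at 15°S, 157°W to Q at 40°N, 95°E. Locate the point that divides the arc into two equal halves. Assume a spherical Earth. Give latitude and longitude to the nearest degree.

Convert each endpoint to a unit vector on the sphere (x = cos φ cos λ, y = cos φ sin λ, z = sin φ).
The central angle between the endpoints is δ = arccos(p₁·p₂) ≈ 1.977 rad (113.3°).
Interpolate at f = 1/2 with slerp weights a = sin((1−f)δ)/sin δ ≈ 0.909, b = sin(fδ)/sin δ ≈ 0.909.
p = a·p₁ + b·p₂ ≈ (-0.869, 0.351, 0.349); φ = arcsin(p_z) ≈ 20.43°, λ = atan2(p_y, p_x) ≈ 158.03°.

≈ 20°N, 158°E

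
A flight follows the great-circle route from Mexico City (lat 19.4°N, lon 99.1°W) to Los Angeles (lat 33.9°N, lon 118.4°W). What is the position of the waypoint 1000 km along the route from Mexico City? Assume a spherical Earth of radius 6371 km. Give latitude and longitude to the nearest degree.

≈ lat 26°N, lon 106°W

Write both endpoints as unit vectors p₁, p₂ with components (cos φ cos λ, cos φ sin λ, sin φ).
The central angle between the endpoints is δ = arccos(p₁·p₂) ≈ 0.392 rad (22.5°). The total great-circle distance is δ·R ≈ 0.392 × 6371 ≈ 2497 km, so the target fraction is f = 1000/2497 ≈ 0.400.
Interpolate at f ≈ 0.400 with slerp weights a = sin((1−f)δ)/sin δ ≈ 0.610, b = sin(fδ)/sin δ ≈ 0.409.
p = a·p₁ + b·p₂ ≈ (-0.252, -0.866, 0.431); φ = arcsin(p_z) ≈ 25.51°, λ = atan2(p_y, p_x) ≈ -106.24°.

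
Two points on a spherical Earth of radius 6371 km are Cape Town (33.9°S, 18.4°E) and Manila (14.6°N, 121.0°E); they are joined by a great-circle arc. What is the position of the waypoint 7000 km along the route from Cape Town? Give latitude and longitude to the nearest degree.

≈ 11°S, 83°E

Write both endpoints as unit vectors p₁, p₂ with components (cos φ cos λ, cos φ sin λ, sin φ).
The central angle between the endpoints is δ = arccos(p₁·p₂) ≈ 1.892 rad (108.4°). The total great-circle distance is δ·R ≈ 1.892 × 6371 ≈ 12055 km, so the target fraction is f = 7000/12055 ≈ 0.581.
Interpolate at f ≈ 0.581 with slerp weights a = sin((1−f)δ)/sin δ ≈ 0.751, b = sin(fδ)/sin δ ≈ 0.939.
p = a·p₁ + b·p₂ ≈ (0.124, 0.975, -0.182); φ = arcsin(p_z) ≈ -10.51°, λ = atan2(p_y, p_x) ≈ 82.77°.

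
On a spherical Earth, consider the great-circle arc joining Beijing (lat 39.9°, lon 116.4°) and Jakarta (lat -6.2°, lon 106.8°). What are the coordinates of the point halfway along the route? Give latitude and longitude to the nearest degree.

≈ lat 17°, lon 111°

The haversine formula gives a central angle δ ≈ 0.819 rad (46.9°) between the endpoints.
Interpolate at f = 1/2 with slerp weights a = sin((1−f)δ)/sin δ ≈ 0.545, b = sin(fδ)/sin δ ≈ 0.545.
p = a·p₁ + b·p₂ ≈ (-0.343, 0.893, 0.291); φ = arcsin(p_z) ≈ 16.90°, λ = atan2(p_y, p_x) ≈ 110.98°.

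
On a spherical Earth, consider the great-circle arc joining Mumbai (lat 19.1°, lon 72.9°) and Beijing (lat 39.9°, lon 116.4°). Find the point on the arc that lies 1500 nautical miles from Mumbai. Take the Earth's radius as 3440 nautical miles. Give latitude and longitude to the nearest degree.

Convert each endpoint to a unit vector on the sphere (x = cos φ cos λ, y = cos φ sin λ, z = sin φ).
The central angle between the endpoints is δ = arccos(p₁·p₂) ≈ 0.744 rad (42.6°). The total great-circle distance is δ·R ≈ 0.744 × 3440 ≈ 2559 nmi, so the target fraction is f = 1500/2559 ≈ 0.586.
Interpolate at f ≈ 0.586 with slerp weights a = sin((1−f)δ)/sin δ ≈ 0.448, b = sin(fδ)/sin δ ≈ 0.624.
p = a·p₁ + b·p₂ ≈ (-0.088, 0.833, 0.546); φ = arcsin(p_z) ≈ 33.13°, λ = atan2(p_y, p_x) ≈ 96.06°.

≈ lat 33°, lon 96°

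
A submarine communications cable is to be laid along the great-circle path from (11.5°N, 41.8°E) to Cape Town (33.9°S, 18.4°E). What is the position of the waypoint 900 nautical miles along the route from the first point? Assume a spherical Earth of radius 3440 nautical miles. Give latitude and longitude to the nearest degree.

Write both endpoints as unit vectors p₁, p₂ with components (cos φ cos λ, cos φ sin λ, sin φ).
The central angle between the endpoints is δ = arccos(p₁·p₂) ≈ 0.882 rad (50.6°). The total great-circle distance is δ·R ≈ 0.882 × 3440 ≈ 3036 nmi, so the target fraction is f = 900/3036 ≈ 0.296.
Interpolate at f ≈ 0.296 with slerp weights a = sin((1−f)δ)/sin δ ≈ 0.753, b = sin(fδ)/sin δ ≈ 0.335.
p = a·p₁ + b·p₂ ≈ (0.814, 0.580, -0.037); φ = arcsin(p_z) ≈ -2.10°, λ = atan2(p_y, p_x) ≈ 35.46°.

≈ (2°S, 35°E)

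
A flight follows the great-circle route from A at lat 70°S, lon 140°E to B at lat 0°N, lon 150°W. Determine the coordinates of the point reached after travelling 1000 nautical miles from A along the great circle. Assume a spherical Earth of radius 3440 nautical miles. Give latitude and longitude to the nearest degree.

≈ lat 60°S, lon 173°E

Write both endpoints as unit vectors p₁, p₂ with components (cos φ cos λ, cos φ sin λ, sin φ).
The central angle between the endpoints is δ = arccos(p₁·p₂) ≈ 1.454 rad (83.3°). The total great-circle distance is δ·R ≈ 1.454 × 3440 ≈ 5000 nmi, so the target fraction is f = 1000/5000 ≈ 0.200.
Interpolate at f ≈ 0.200 with slerp weights a = sin((1−f)δ)/sin δ ≈ 0.924, b = sin(fδ)/sin δ ≈ 0.289.
p = a·p₁ + b·p₂ ≈ (-0.492, 0.059, -0.869); φ = arcsin(p_z) ≈ -60.29°, λ = atan2(p_y, p_x) ≈ 173.17°.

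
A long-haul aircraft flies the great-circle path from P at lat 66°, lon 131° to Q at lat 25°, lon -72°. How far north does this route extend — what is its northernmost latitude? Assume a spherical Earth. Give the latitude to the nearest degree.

≈ 82°

The great circle lies in the plane with unit normal n̂ = (p₁ × p₂)/|p₁ × p₂|.
Here n̂_z ≈ +0.144; the vertex latitude is φ_max = arccos|n̂_z| ≈ 81.7°.
Check via Clairaut: cos φ_max = |cos φ₁| · sin C = cos(66.0°)·sin(20.8°) ≈ 0.144, again giving ≈ 81.7°.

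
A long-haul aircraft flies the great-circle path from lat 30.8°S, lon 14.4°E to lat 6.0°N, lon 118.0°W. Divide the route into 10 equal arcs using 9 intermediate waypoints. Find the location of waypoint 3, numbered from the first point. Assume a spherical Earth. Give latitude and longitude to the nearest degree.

Convert each endpoint to a unit vector on the sphere (x = cos φ cos λ, y = cos φ sin λ, z = sin φ).
The central angle between the endpoints is δ = arccos(p₁·p₂) ≈ 2.252 rad (129.0°).
Interpolate at f = 3/10 with slerp weights a = sin((1−f)δ)/sin δ ≈ 1.287, b = sin(fδ)/sin δ ≈ 0.805.
p = a·p₁ + b·p₂ ≈ (0.695, -0.432, -0.575); φ = arcsin(p_z) ≈ -35.09°, λ = atan2(p_y, p_x) ≈ -31.85°.

≈ lat 35°S, lon 32°W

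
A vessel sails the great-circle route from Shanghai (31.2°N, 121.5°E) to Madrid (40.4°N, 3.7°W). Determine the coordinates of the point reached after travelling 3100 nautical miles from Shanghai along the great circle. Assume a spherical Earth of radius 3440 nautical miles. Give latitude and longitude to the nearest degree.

Convert each endpoint to a unit vector on the sphere (x = cos φ cos λ, y = cos φ sin λ, z = sin φ).
The central angle between the endpoints is δ = arccos(p₁·p₂) ≈ 1.611 rad (92.3°). The total great-circle distance is δ·R ≈ 1.611 × 3440 ≈ 5540 nmi, so the target fraction is f = 3100/5540 ≈ 0.560.
Interpolate at f ≈ 0.560 with slerp weights a = sin((1−f)δ)/sin δ ≈ 0.652, b = sin(fδ)/sin δ ≈ 0.785.
p = a·p₁ + b·p₂ ≈ (0.305, 0.437, 0.846); φ = arcsin(p_z) ≈ 57.81°, λ = atan2(p_y, p_x) ≈ 55.08°.

≈ 58°N, 55°E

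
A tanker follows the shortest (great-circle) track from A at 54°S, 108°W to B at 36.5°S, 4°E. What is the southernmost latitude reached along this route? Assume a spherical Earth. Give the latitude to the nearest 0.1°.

The great circle lies in the plane with unit normal n̂ = (p₁ × p₂)/|p₁ × p₂|.
Here n̂_z ≈ +0.460; the vertex latitude is φ_max = arccos|n̂_z| ≈ 62.6°.
Check via Clairaut: cos φ_max = |cos φ₁| · sin C = cos(54.0°)·sin(128.5°) ≈ 0.460, again giving ≈ 62.6°.

≈ 62.6°S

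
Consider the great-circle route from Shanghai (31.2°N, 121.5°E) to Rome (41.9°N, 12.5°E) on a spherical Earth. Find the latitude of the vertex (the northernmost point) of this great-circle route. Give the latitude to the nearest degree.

≈ 53°N

The great circle lies in the plane with unit normal n̂ = (p₁ × p₂)/|p₁ × p₂|.
Here n̂_z ≈ -0.608; the vertex latitude is φ_max = arccos|n̂_z| ≈ 52.6°.
Check via Clairaut: cos φ_max = |cos φ₁| · sin C = cos(31.2°)·sin(45.3°) ≈ 0.608, again giving ≈ 52.6°.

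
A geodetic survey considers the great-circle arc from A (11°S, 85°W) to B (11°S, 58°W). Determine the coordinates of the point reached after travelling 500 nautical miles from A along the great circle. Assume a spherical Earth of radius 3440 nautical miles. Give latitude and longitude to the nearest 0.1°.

Convert each endpoint to a unit vector on the sphere (x = cos φ cos λ, y = cos φ sin λ, z = sin φ).
The central angle between the endpoints is δ = arccos(p₁·p₂) ≈ 0.462 rad (26.5°). The total great-circle distance is δ·R ≈ 0.462 × 3440 ≈ 1591 nmi, so the target fraction is f = 500/1591 ≈ 0.314.
Interpolate at f ≈ 0.314 with slerp weights a = sin((1−f)δ)/sin δ ≈ 0.699, b = sin(fδ)/sin δ ≈ 0.325.
p = a·p₁ + b·p₂ ≈ (0.229, -0.954, -0.195); φ = arcsin(p_z) ≈ -11.26°, λ = atan2(p_y, p_x) ≈ -76.52°.

≈ (11.3°S, 76.5°W)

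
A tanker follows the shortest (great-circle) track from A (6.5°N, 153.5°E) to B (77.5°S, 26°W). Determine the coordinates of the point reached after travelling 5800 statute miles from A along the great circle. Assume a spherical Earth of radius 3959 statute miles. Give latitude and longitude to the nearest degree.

≈ (77°S, 153°E)

Write both endpoints as unit vectors p₁, p₂ with components (cos φ cos λ, cos φ sin λ, sin φ).
The central angle between the endpoints is δ = arccos(p₁·p₂) ≈ 1.902 rad (109.0°). The total great-circle distance is δ·R ≈ 1.902 × 3959 ≈ 7532 mi, so the target fraction is f = 5800/7532 ≈ 0.770.
Interpolate at f ≈ 0.770 with slerp weights a = sin((1−f)δ)/sin δ ≈ 0.448, b = sin(fδ)/sin δ ≈ 1.052.
p = a·p₁ + b·p₂ ≈ (-0.194, 0.099, -0.976); φ = arcsin(p_z) ≈ -77.44°, λ = atan2(p_y, p_x) ≈ 152.98°.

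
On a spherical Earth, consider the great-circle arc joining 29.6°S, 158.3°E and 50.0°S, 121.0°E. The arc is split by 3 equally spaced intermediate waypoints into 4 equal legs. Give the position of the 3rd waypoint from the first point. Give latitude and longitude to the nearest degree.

Write both endpoints as unit vectors p₁, p₂ with components (cos φ cos λ, cos φ sin λ, sin φ).
The central angle between the endpoints is δ = arccos(p₁·p₂) ≈ 0.604 rad (34.6°).
Interpolate at f = 3/4 with slerp weights a = sin((1−f)δ)/sin δ ≈ 0.265, b = sin(fδ)/sin δ ≈ 0.771.
p = a·p₁ + b·p₂ ≈ (-0.469, 0.510, -0.721); φ = arcsin(p_z) ≈ -46.15°, λ = atan2(p_y, p_x) ≈ 132.62°.

≈ 46°S, 133°E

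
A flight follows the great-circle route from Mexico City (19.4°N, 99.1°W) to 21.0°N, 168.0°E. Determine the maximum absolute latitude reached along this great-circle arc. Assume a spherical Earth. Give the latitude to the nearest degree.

The great circle lies in the plane with unit normal n̂ = (p₁ × p₂)/|p₁ × p₂|.
Here n̂_z ≈ -0.882; the vertex latitude is φ_max = arccos|n̂_z| ≈ 28.1°.

≈ 28°N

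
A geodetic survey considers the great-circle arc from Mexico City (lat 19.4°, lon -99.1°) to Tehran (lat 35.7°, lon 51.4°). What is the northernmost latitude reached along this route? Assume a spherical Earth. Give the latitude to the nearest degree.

≈ 65°

The great circle lies in the plane with unit normal n̂ = (p₁ × p₂)/|p₁ × p₂|.
Here n̂_z ≈ +0.428; the vertex latitude is φ_max = arccos|n̂_z| ≈ 64.7°.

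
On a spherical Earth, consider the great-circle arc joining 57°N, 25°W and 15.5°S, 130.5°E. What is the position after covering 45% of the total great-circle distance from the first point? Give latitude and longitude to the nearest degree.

Convert each endpoint to a unit vector on the sphere (x = cos φ cos λ, y = cos φ sin λ, z = sin φ).
The central angle between the endpoints is δ = arccos(p₁·p₂) ≈ 2.349 rad (134.6°).
Interpolate at f = 0.45 with slerp weights a = sin((1−f)δ)/sin δ ≈ 1.349, b = sin(fδ)/sin δ ≈ 1.222.
p = a·p₁ + b·p₂ ≈ (-0.099, 0.585, 0.805); φ = arcsin(p_z) ≈ 53.61°, λ = atan2(p_y, p_x) ≈ 99.60°.

≈ 54°N, 100°E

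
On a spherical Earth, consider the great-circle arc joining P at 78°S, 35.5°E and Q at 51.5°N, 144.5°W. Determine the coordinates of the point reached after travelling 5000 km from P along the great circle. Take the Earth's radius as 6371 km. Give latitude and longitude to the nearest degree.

Write both endpoints as unit vectors p₁, p₂ with components (cos φ cos λ, cos φ sin λ, sin φ).
The central angle between the endpoints is δ = arccos(p₁·p₂) ≈ 2.679 rad (153.5°). The total great-circle distance is δ·R ≈ 2.679 × 6371 ≈ 17068 km, so the target fraction is f = 5000/17068 ≈ 0.293.
Interpolate at f ≈ 0.293 with slerp weights a = sin((1−f)δ)/sin δ ≈ 2.125, b = sin(fδ)/sin δ ≈ 1.584.
p = a·p₁ + b·p₂ ≈ (-0.443, -0.316, -0.839); φ = arcsin(p_z) ≈ -57.03°, λ = atan2(p_y, p_x) ≈ -144.50°.

≈ 57°S, 144°W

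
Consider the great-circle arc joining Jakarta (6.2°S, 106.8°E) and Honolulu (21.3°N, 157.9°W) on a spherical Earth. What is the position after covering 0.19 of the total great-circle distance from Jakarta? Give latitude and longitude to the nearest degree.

Convert each endpoint to a unit vector on the sphere (x = cos φ cos λ, y = cos φ sin λ, z = sin φ).
The central angle between the endpoints is δ = arccos(p₁·p₂) ≈ 1.696 rad (97.2°).
Interpolate at f = 0.19 with slerp weights a = sin((1−f)δ)/sin δ ≈ 0.988, b = sin(fδ)/sin δ ≈ 0.319.
p = a·p₁ + b·p₂ ≈ (-0.560, 0.829, 0.009); φ = arcsin(p_z) ≈ 0.53°, λ = atan2(p_y, p_x) ≈ 124.02°.

≈ (1°N, 124°E)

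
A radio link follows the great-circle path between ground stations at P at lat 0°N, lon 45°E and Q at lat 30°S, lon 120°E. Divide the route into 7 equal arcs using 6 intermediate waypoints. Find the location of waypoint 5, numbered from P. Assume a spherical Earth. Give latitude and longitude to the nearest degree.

≈ lat 25°S, lon 96°E

Convert each endpoint to a unit vector on the sphere (x = cos φ cos λ, y = cos φ sin λ, z = sin φ).
The central angle between the endpoints is δ = arccos(p₁·p₂) ≈ 1.345 rad (77.0°).
Interpolate at f = 5/7 with slerp weights a = sin((1−f)δ)/sin δ ≈ 0.385, b = sin(fδ)/sin δ ≈ 0.841.
p = a·p₁ + b·p₂ ≈ (-0.092, 0.903, -0.420); φ = arcsin(p_z) ≈ -24.86°, λ = atan2(p_y, p_x) ≈ 95.83°.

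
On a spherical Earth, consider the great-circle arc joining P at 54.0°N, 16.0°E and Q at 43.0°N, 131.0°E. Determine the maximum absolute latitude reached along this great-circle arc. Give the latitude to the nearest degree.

≈ 65°N

The great circle lies in the plane with unit normal n̂ = (p₁ × p₂)/|p₁ × p₂|.
Here n̂_z ≈ +0.419; the vertex latitude is φ_max = arccos|n̂_z| ≈ 65.2°.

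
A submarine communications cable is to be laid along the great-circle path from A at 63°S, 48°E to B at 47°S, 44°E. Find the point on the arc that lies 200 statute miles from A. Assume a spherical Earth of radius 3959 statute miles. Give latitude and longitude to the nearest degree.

Write both endpoints as unit vectors p₁, p₂ with components (cos φ cos λ, cos φ sin λ, sin φ).
The central angle between the endpoints is δ = arccos(p₁·p₂) ≈ 0.282 rad (16.2°). The total great-circle distance is δ·R ≈ 0.282 × 3959 ≈ 1116 mi, so the target fraction is f = 200/1116 ≈ 0.179.
Interpolate at f ≈ 0.179 with slerp weights a = sin((1−f)δ)/sin δ ≈ 0.824, b = sin(fδ)/sin δ ≈ 0.181.
p = a·p₁ + b·p₂ ≈ (0.339, 0.364, -0.867); φ = arcsin(p_z) ≈ -60.14°, λ = atan2(p_y, p_x) ≈ 47.01°.

≈ 60°S, 47°E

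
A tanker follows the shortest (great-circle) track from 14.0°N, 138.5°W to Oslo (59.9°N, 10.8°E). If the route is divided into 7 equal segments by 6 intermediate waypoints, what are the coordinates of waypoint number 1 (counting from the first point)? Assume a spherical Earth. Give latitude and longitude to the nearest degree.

≈ 28°N, 134°W

The haversine formula gives a central angle δ ≈ 1.781 rad (102.1°) between the endpoints.
Interpolate at f = 1/7 with slerp weights a = sin((1−f)δ)/sin δ ≈ 1.022, b = sin(fδ)/sin δ ≈ 0.257.
p = a·p₁ + b·p₂ ≈ (-0.616, -0.633, 0.470); φ = arcsin(p_z) ≈ 28.03°, λ = atan2(p_y, p_x) ≈ -134.22°.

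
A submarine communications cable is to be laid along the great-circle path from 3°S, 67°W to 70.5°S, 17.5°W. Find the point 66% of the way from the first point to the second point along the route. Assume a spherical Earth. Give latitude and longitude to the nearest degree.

The haversine formula gives a central angle δ ≈ 1.302 rad (74.6°) between the endpoints.
Interpolate at f = 0.66 with slerp weights a = sin((1−f)δ)/sin δ ≈ 0.444, b = sin(fδ)/sin δ ≈ 0.786.
p = a·p₁ + b·p₂ ≈ (0.423, -0.487, -0.764); φ = arcsin(p_z) ≈ -49.80°, λ = atan2(p_y, p_x) ≈ -49.01°.

≈ 50°S, 49°W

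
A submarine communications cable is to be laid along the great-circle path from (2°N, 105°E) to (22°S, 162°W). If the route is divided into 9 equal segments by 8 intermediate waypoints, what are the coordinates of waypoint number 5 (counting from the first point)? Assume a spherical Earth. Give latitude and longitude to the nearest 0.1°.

≈ (15.8°S, 154.4°E)

Convert each endpoint to a unit vector on the sphere (x = cos φ cos λ, y = cos φ sin λ, z = sin φ).
The central angle between the endpoints is δ = arccos(p₁·p₂) ≈ 1.632 rad (93.5°).
Interpolate at f = 5/9 with slerp weights a = sin((1−f)δ)/sin δ ≈ 0.665, b = sin(fδ)/sin δ ≈ 0.789.
p = a·p₁ + b·p₂ ≈ (-0.868, 0.416, -0.272); φ = arcsin(p_z) ≈ -15.81°, λ = atan2(p_y, p_x) ≈ 154.41°.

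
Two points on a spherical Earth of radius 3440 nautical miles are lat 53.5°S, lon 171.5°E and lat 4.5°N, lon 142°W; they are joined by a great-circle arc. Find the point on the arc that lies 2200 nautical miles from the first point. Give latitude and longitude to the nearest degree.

≈ lat 25°S, lon 158°W

Write both endpoints as unit vectors p₁, p₂ with components (cos φ cos λ, cos φ sin λ, sin φ).
The central angle between the endpoints is δ = arccos(p₁·p₂) ≈ 1.218 rad (69.8°). The total great-circle distance is δ·R ≈ 1.218 × 3440 ≈ 4191 nmi, so the target fraction is f = 2200/4191 ≈ 0.525.
Interpolate at f ≈ 0.525 with slerp weights a = sin((1−f)δ)/sin δ ≈ 0.583, b = sin(fδ)/sin δ ≈ 0.636.
p = a·p₁ + b·p₂ ≈ (-0.842, -0.339, -0.419); φ = arcsin(p_z) ≈ -24.75°, λ = atan2(p_y, p_x) ≈ -158.08°.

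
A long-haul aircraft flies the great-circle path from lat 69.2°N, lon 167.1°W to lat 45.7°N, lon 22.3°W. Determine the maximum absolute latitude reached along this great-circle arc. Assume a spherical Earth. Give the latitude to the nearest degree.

The great circle lies in the plane with unit normal n̂ = (p₁ × p₂)/|p₁ × p₂|.
Here n̂_z ≈ +0.162; the vertex latitude is φ_max = arccos|n̂_z| ≈ 80.7°.

≈ 81°N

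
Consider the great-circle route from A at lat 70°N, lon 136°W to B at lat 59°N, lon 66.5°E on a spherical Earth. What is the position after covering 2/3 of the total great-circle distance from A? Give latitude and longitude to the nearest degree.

≈ lat 75°N, lon 78°E

Write both endpoints as unit vectors p₁, p₂ with components (cos φ cos λ, cos φ sin λ, sin φ).
The central angle between the endpoints is δ = arccos(p₁·p₂) ≈ 0.873 rad (50.0°).
Interpolate at f = 2/3 with slerp weights a = sin((1−f)δ)/sin δ ≈ 0.374, b = sin(fδ)/sin δ ≈ 0.717.
p = a·p₁ + b·p₂ ≈ (0.055, 0.250, 0.967); φ = arcsin(p_z) ≈ 75.17°, λ = atan2(p_y, p_x) ≈ 77.54°.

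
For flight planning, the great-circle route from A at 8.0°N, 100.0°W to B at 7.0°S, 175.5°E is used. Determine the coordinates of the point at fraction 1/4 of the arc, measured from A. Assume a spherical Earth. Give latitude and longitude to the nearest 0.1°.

≈ 4.6°N, 121.3°W

Write both endpoints as unit vectors p₁, p₂ with components (cos φ cos λ, cos φ sin λ, sin φ).
The central angle between the endpoints is δ = arccos(p₁·p₂) ≈ 1.493 rad (85.6°).
Interpolate at f = 1/4 with slerp weights a = sin((1−f)δ)/sin δ ≈ 0.903, b = sin(fδ)/sin δ ≈ 0.366.
p = a·p₁ + b·p₂ ≈ (-0.517, -0.852, 0.081); φ = arcsin(p_z) ≈ 4.65°, λ = atan2(p_y, p_x) ≈ -121.26°.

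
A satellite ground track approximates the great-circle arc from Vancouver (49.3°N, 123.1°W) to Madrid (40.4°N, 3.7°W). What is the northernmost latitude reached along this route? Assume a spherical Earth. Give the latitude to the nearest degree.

The great circle lies in the plane with unit normal n̂ = (p₁ × p₂)/|p₁ × p₂|.
Here n̂_z ≈ +0.447; the vertex latitude is φ_max = arccos|n̂_z| ≈ 63.5°.

≈ 63°N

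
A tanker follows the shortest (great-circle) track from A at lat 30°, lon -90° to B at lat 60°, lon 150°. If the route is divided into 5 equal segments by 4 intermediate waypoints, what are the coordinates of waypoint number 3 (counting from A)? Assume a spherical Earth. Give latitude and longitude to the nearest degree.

≈ lat 65°, lon -140°

Convert each endpoint to a unit vector on the sphere (x = cos φ cos λ, y = cos φ sin λ, z = sin φ).
The central angle between the endpoints is δ = arccos(p₁·p₂) ≈ 1.353 rad (77.5°).
Interpolate at f = 3/5 with slerp weights a = sin((1−f)δ)/sin δ ≈ 0.528, b = sin(fδ)/sin δ ≈ 0.743.
p = a·p₁ + b·p₂ ≈ (-0.322, -0.271, 0.907); φ = arcsin(p_z) ≈ 65.12°, λ = atan2(p_y, p_x) ≈ -139.88°.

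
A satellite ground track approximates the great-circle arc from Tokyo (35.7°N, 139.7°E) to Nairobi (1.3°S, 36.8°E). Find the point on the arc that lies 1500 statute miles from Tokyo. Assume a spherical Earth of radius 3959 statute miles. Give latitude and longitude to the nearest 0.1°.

Write both endpoints as unit vectors p₁, p₂ with components (cos φ cos λ, cos φ sin λ, sin φ).
The central angle between the endpoints is δ = arccos(p₁·p₂) ≈ 1.767 rad (101.2°). The total great-circle distance is δ·R ≈ 1.767 × 3959 ≈ 6994 mi, so the target fraction is f = 1500/6994 ≈ 0.214.
Interpolate at f ≈ 0.214 with slerp weights a = sin((1−f)δ)/sin δ ≈ 1.002, b = sin(fδ)/sin δ ≈ 0.377.
p = a·p₁ + b·p₂ ≈ (-0.319, 0.752, 0.576); φ = arcsin(p_z) ≈ 35.20°, λ = atan2(p_y, p_x) ≈ 112.98°.

≈ 35.2°N, 113.0°E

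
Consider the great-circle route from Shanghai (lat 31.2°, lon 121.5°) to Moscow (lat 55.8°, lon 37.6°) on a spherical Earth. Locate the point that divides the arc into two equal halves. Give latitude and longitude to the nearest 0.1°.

≈ lat 51.4°, lon 90.1°

Write both endpoints as unit vectors p₁, p₂ with components (cos φ cos λ, cos φ sin λ, sin φ).
The central angle between the endpoints is δ = arccos(p₁·p₂) ≈ 1.071 rad (61.3°).
Interpolate at f = 1/2 with slerp weights a = sin((1−f)δ)/sin δ ≈ 0.581, b = sin(fδ)/sin δ ≈ 0.581.
p = a·p₁ + b·p₂ ≈ (-0.001, 0.623, 0.782); φ = arcsin(p_z) ≈ 51.44°, λ = atan2(p_y, p_x) ≈ 90.09°.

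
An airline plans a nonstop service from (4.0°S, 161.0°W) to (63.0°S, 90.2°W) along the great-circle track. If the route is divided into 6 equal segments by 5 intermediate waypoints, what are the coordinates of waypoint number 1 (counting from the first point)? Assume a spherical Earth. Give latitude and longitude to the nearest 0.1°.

≈ (15.6°S, 155.1°W)

The haversine formula gives a central angle δ ≈ 1.358 rad (77.8°) between the endpoints.
Interpolate at f = 1/6 with slerp weights a = sin((1−f)δ)/sin δ ≈ 0.926, b = sin(fδ)/sin δ ≈ 0.230.
p = a·p₁ + b·p₂ ≈ (-0.874, -0.405, -0.269); φ = arcsin(p_z) ≈ -15.61°, λ = atan2(p_y, p_x) ≈ -155.13°.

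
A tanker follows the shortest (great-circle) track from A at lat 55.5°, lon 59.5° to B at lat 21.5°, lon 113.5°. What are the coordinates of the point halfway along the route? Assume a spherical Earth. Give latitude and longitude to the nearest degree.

Convert each endpoint to a unit vector on the sphere (x = cos φ cos λ, y = cos φ sin λ, z = sin φ).
The central angle between the endpoints is δ = arccos(p₁·p₂) ≈ 0.912 rad (52.3°).
Interpolate at f = 1/2 with slerp weights a = sin((1−f)δ)/sin δ ≈ 0.557, b = sin(fδ)/sin δ ≈ 0.557.
p = a·p₁ + b·p₂ ≈ (-0.047, 0.747, 0.663); φ = arcsin(p_z) ≈ 41.54°, λ = atan2(p_y, p_x) ≈ 93.56°.

≈ lat 42°, lon 94°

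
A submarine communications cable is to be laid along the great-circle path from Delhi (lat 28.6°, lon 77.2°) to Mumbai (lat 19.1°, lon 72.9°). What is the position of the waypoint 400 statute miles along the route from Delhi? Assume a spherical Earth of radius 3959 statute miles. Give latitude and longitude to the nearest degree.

The haversine formula gives a central angle δ ≈ 0.179 rad (10.3°) between the endpoints. The total great-circle distance is δ·R ≈ 0.179 × 3959 ≈ 710 mi, so the target fraction is f = 400/710 ≈ 0.563.
Interpolate at f ≈ 0.563 with slerp weights a = sin((1−f)δ)/sin δ ≈ 0.439, b = sin(fδ)/sin δ ≈ 0.565.
p = a·p₁ + b·p₂ ≈ (0.242, 0.886, 0.395); φ = arcsin(p_z) ≈ 23.26°, λ = atan2(p_y, p_x) ≈ 74.70°.

≈ lat 23°, lon 75°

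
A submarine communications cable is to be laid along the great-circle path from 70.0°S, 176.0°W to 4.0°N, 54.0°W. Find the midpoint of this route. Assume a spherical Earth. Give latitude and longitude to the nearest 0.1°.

Convert each endpoint to a unit vector on the sphere (x = cos φ cos λ, y = cos φ sin λ, z = sin φ).
The central angle between the endpoints is δ = arccos(p₁·p₂) ≈ 1.820 rad (104.3°).
Interpolate at f = 1/2 with slerp weights a = sin((1−f)δ)/sin δ ≈ 0.815, b = sin(fδ)/sin δ ≈ 0.815.
p = a·p₁ + b·p₂ ≈ (0.200, -0.677, -0.709); φ = arcsin(p_z) ≈ -45.12°, λ = atan2(p_y, p_x) ≈ -73.56°.

≈ 45.1°S, 73.6°W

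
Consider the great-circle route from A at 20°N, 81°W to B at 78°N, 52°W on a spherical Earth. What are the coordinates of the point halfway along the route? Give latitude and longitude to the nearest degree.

The haversine formula gives a central angle δ ≈ 1.041 rad (59.6°) between the endpoints.
Interpolate at f = 1/2 with slerp weights a = sin((1−f)δ)/sin δ ≈ 0.576, b = sin(fδ)/sin δ ≈ 0.576.
p = a·p₁ + b·p₂ ≈ (0.158, -0.629, 0.761); φ = arcsin(p_z) ≈ 49.54°, λ = atan2(p_y, p_x) ≈ -75.86°.

≈ 50°N, 76°W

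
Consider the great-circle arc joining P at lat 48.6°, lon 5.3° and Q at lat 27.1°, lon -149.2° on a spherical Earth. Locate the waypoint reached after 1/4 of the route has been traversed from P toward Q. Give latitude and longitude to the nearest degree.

Convert each endpoint to a unit vector on the sphere (x = cos φ cos λ, y = cos φ sin λ, z = sin φ).
The central angle between the endpoints is δ = arccos(p₁·p₂) ≈ 1.762 rad (100.9°).
Interpolate at f = 1/4 with slerp weights a = sin((1−f)δ)/sin δ ≈ 0.987, b = sin(fδ)/sin δ ≈ 0.434.
p = a·p₁ + b·p₂ ≈ (0.318, -0.138, 0.938); φ = arcsin(p_z) ≈ 69.73°, λ = atan2(p_y, p_x) ≈ -23.41°.

≈ lat 70°, lon -23°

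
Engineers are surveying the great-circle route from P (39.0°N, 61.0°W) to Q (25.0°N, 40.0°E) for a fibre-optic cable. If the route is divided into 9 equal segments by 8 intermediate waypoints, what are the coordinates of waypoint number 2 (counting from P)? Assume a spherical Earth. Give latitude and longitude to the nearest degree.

The haversine formula gives a central angle δ ≈ 1.439 rad (82.4°) between the endpoints.
Interpolate at f = 2/9 with slerp weights a = sin((1−f)δ)/sin δ ≈ 0.908, b = sin(fδ)/sin δ ≈ 0.317.
p = a·p₁ + b·p₂ ≈ (0.562, -0.432, 0.705); φ = arcsin(p_z) ≈ 44.84°, λ = atan2(p_y, p_x) ≈ -37.56°.

≈ (45°N, 38°W)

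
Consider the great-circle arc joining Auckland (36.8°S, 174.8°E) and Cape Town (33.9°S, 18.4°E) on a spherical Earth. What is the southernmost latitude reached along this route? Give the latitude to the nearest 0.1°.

≈ 73.9°S

The great circle lies in the plane with unit normal n̂ = (p₁ × p₂)/|p₁ × p₂|.
Here n̂_z ≈ -0.277; the vertex latitude is φ_max = arccos|n̂_z| ≈ 73.9°.
Check via Clairaut: cos φ_max = |cos φ₁| · sin C = cos(36.8°)·sin(159.8°) ≈ 0.277, again giving ≈ 73.9°.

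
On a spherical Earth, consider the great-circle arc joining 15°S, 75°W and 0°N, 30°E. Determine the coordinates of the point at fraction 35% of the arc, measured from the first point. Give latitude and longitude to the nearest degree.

≈ 14°S, 37°W

Write both endpoints as unit vectors p₁, p₂ with components (cos φ cos λ, cos φ sin λ, sin φ).
The central angle between the endpoints is δ = arccos(p₁·p₂) ≈ 1.823 rad (104.5°).
Interpolate at f = 0.35 with slerp weights a = sin((1−f)δ)/sin δ ≈ 0.957, b = sin(fδ)/sin δ ≈ 0.615.
p = a·p₁ + b·p₂ ≈ (0.772, -0.585, -0.248); φ = arcsin(p_z) ≈ -14.34°, λ = atan2(p_y, p_x) ≈ -37.16°.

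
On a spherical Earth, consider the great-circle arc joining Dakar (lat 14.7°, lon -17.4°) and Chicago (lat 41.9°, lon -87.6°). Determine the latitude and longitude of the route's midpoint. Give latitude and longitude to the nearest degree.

Write both endpoints as unit vectors p₁, p₂ with components (cos φ cos λ, cos φ sin λ, sin φ).
The central angle between the endpoints is δ = arccos(p₁·p₂) ≈ 1.145 rad (65.6°).
Interpolate at f = 1/2 with slerp weights a = sin((1−f)δ)/sin δ ≈ 0.595, b = sin(fδ)/sin δ ≈ 0.595.
p = a·p₁ + b·p₂ ≈ (0.568, -0.614, 0.548); φ = arcsin(p_z) ≈ 33.24°, λ = atan2(p_y, p_x) ≈ -47.27°.

≈ lat 33°, lon -47°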